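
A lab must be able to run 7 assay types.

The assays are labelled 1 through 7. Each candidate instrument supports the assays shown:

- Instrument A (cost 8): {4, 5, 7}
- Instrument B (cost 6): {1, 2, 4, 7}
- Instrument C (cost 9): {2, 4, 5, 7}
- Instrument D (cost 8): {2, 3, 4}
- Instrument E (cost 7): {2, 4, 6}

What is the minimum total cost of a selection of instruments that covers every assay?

29

A, B, D, E together cover every assay (A ∪ B ∪ D ∪ E = {1, 2, 3, 4, 5, 6, 7}); total cost 8 + 6 + 8 + 7 = 29.
No covering selection has total cost below 29.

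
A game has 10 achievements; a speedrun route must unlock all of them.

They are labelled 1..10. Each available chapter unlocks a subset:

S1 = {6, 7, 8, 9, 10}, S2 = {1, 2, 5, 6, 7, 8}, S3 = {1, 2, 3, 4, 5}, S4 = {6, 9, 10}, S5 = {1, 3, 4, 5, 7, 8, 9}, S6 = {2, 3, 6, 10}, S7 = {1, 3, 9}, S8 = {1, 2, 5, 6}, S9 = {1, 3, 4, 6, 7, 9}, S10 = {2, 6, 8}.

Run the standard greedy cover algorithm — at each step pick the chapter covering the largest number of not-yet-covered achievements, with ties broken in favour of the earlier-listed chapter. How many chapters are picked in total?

Greedy: pick S5 (covers 7 new) → pick S6 (covers 3 new). Total picks: 2.

2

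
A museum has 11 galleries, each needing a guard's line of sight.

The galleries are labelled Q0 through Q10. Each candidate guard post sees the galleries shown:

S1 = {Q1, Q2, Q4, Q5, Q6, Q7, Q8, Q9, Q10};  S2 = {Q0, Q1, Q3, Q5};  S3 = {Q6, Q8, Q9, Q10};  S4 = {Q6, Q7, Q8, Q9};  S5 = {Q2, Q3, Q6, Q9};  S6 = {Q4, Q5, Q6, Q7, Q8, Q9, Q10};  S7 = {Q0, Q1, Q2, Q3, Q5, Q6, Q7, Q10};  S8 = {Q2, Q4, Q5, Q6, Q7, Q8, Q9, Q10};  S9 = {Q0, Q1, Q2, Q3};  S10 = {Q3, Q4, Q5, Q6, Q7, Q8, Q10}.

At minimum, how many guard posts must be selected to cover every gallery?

2

S1 and S2 together: S1 ∪ S2 = {Q0, Q1, Q2, Q3, Q4, Q5, Q6, Q7, Q8, Q9, Q10} — every gallery is covered.
No single guard post has all 11 galleries (the largest, S1, has 9), so 2 is optimal.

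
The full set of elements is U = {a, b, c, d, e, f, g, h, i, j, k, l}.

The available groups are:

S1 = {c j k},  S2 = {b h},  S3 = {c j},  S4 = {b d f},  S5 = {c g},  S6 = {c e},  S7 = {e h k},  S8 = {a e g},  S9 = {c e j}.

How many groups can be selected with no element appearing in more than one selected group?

S2, S3, S8 are pairwise disjoint (S2={b,h}; S3={c,j}; S8={a,e,g}).
Every remaining group overlaps one of these, and no 4 of the listed groups are pairwise disjoint, so 3 is the maximum.

3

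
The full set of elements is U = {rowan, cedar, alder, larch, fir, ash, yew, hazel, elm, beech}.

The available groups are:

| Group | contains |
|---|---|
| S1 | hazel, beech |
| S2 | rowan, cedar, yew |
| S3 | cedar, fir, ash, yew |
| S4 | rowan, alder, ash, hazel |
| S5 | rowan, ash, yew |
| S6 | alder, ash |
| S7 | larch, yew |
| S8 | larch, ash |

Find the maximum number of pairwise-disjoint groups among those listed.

S1, S2, S8 are pairwise disjoint (S1={hazel,beech}; S2={rowan,cedar,yew}; S8={larch,ash}).
Every remaining group overlaps one of these, and no 4 of the listed groups are pairwise disjoint, so 3 is the maximum.

3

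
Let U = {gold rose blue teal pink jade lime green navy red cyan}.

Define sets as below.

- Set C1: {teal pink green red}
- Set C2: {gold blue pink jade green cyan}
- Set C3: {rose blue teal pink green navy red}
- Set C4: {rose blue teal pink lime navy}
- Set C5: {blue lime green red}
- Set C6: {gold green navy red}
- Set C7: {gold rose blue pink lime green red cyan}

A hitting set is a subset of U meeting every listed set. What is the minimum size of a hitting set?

H = {blue, red} meets every set (each contains at least one member of H), and |H| = 2.
No single element lies in every set, so at least 2 are needed and 2 is optimal.

2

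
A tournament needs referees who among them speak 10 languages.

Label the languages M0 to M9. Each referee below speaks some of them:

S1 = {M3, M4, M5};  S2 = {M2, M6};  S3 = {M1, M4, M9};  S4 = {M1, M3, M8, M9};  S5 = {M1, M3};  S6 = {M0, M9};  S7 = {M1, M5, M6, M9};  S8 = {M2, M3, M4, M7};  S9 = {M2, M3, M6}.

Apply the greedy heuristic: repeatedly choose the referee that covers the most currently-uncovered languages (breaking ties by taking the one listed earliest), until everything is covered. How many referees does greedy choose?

Greedy: pick S4 (covers 4 new) → pick S8 (covers 3 new) → pick S7 (covers 2 new) → pick S6 (covers 1 new). Total picks: 4.

4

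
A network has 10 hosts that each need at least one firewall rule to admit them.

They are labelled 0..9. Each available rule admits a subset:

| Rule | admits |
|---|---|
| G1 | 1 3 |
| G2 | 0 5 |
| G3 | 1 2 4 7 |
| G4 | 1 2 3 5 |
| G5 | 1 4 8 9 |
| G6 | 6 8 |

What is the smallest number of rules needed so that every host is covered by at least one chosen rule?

5

G2 and G3 and G4 and G5 and G6 together: G2 ∪ G3 ∪ G4 ∪ G5 ∪ G6 = {0, 1, 2, 3, 4, 5, 6, 7, 8, 9} — every host is covered.
No 4 of the 6 rules cover everything (all 15 combinations miss at least one host), so 5 is optimal.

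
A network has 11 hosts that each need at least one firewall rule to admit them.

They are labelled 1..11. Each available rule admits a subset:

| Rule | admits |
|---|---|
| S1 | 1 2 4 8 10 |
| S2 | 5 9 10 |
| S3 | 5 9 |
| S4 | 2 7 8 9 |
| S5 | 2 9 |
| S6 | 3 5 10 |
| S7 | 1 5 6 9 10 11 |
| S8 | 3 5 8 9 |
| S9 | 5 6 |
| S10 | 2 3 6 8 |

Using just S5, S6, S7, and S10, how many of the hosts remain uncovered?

Union of S5, S6, S7, S10 = {1, 2, 3, 5, 6, 8, 9, 10, 11}.
Not covered: 4, 7 — 2 hosts.

2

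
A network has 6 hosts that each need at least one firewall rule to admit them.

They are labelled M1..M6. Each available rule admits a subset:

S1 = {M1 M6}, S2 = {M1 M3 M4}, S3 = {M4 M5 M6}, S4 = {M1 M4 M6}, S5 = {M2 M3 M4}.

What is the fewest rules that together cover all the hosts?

S3 and S4 and S5 together: S3 ∪ S4 ∪ S5 = {M1, M2, M3, M4, M5, M6} — every host is covered.
Only S5 contains M2, so S5 is forced; the remaining 3 hosts need at least 2 more rules (each remaining rule adds at most 2) — so at least 3 rules are needed, and 3 is optimal.

3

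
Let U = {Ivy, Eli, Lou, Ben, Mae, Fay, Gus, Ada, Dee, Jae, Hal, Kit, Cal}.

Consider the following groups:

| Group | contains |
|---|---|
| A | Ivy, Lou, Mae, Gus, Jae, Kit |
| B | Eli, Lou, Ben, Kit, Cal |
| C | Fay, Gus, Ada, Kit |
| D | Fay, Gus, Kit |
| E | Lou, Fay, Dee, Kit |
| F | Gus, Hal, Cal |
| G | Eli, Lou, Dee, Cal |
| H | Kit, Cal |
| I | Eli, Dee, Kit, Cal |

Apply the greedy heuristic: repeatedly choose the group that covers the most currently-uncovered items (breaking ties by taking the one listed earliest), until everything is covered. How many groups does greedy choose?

Greedy: pick A (covers 6 new) → pick B (covers 3 new) → pick C (covers 2 new) → pick E (covers 1 new) → pick F (covers 1 new). Total picks: 5.

5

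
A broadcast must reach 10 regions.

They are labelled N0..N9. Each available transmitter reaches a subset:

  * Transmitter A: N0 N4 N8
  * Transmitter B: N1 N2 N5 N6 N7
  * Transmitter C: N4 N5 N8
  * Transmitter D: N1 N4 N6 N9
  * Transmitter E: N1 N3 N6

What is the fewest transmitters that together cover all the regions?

Take {A, B, D, E}. Their union is {N0, N1, N2, N3, N4, N5, N6, N7, N8, N9}, which is all 10 regions.
Only E contains N3, so E is forced; the remaining 7 regions need at least 3 more transmitters (each remaining transmitter adds at most 3) — so at least 4 transmitters are needed, and 4 is optimal.

4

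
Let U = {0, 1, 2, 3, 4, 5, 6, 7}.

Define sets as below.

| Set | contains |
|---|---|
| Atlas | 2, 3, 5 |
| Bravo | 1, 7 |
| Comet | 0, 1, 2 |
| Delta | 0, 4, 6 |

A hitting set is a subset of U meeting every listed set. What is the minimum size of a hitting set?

Take H = {1, 3, 4}. Each listed set contains at least one of these, so H is a hitting set of size 3.
The sets Atlas, Bravo, Delta are pairwise disjoint, so any hitting set needs a separate element for each — at least 3. Hence 3 is optimal.

3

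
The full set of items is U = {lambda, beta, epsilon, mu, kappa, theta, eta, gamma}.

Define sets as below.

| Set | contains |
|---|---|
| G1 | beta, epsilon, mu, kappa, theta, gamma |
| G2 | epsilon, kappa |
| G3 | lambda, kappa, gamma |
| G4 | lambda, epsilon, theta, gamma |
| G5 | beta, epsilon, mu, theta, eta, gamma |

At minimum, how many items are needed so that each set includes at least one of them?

The 2 items {epsilon, kappa} hit every set.
No single item lies in every set, so at least 2 are needed and 2 is optimal.

2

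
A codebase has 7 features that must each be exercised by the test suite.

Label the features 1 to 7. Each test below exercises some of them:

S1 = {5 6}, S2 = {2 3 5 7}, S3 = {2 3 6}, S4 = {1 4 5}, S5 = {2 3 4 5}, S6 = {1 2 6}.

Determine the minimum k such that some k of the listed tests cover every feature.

3

S2 and S5 and S6 together: S2 ∪ S5 ∪ S6 = {1, 2, 3, 4, 5, 6, 7} — every feature is covered.
Only S2 contains 7, so S2 is forced; the remaining 3 features need at least 2 more tests (each remaining test adds at most 2) — so at least 3 tests are needed, and 3 is optimal.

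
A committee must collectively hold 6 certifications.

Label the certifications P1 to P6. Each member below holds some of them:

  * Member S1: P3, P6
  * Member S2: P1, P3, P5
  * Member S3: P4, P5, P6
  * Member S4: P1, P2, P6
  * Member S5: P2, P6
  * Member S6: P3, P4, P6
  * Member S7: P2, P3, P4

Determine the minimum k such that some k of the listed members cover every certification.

3

Take {S2, S4, S6}. Their union is {P1, P2, P3, P4, P5, P6}, which is all 6 certifications.
No 2 of the 7 members cover everything (all 21 combinations miss at least one certification), so 3 is optimal.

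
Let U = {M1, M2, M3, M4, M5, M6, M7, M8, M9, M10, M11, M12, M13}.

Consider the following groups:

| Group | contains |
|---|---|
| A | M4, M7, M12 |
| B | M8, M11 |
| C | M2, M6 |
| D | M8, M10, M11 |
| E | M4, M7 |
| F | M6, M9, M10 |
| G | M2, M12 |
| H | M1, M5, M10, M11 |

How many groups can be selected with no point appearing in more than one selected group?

B, E, F, G are pairwise disjoint (B={M8,M11}; E={M4,M7}; F={M6,M9,M10}; G={M2,M12}).
Every remaining group overlaps one of these, and no 5 of the listed groups are pairwise disjoint, so 4 is the maximum.

4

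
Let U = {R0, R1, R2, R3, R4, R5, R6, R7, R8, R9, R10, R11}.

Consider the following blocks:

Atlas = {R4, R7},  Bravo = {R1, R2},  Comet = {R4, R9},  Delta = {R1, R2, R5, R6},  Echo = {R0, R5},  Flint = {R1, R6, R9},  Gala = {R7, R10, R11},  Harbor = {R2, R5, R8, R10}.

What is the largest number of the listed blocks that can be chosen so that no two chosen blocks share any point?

Bravo, Comet, Echo, Gala are pairwise disjoint (Bravo={R1,R2}; Comet={R4,R9}; Echo={R0,R5}; Gala={R7,R10,R11}).
Every remaining block overlaps one of these, and no 5 of the listed blocks are pairwise disjoint, so 4 is the maximum.

4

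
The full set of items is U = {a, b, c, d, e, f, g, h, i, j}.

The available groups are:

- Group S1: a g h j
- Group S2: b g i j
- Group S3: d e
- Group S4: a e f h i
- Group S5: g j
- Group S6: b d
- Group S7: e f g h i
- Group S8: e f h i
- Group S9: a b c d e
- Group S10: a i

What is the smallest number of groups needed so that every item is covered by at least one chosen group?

3

S5 and S7 and S9 together: S5 ∪ S7 ∪ S9 = {a, b, c, d, e, f, g, h, i, j} — every item is covered.
Only S9 contains c, so S9 is forced; the remaining 5 items need at least 2 more groups (each remaining group adds at most 4) — so at least 3 groups are needed, and 3 is optimal.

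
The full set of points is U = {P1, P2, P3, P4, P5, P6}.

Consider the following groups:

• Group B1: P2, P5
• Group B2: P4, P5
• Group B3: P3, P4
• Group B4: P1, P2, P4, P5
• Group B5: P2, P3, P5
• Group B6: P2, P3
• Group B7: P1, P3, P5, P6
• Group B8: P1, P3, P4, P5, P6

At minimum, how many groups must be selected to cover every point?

2

B4 and B8 cover everything between them: the union {P1, P2, P3, P4, P5, P6} is all of U.
No single group has all 6 points (the largest, B8, has 5), so 2 is optimal.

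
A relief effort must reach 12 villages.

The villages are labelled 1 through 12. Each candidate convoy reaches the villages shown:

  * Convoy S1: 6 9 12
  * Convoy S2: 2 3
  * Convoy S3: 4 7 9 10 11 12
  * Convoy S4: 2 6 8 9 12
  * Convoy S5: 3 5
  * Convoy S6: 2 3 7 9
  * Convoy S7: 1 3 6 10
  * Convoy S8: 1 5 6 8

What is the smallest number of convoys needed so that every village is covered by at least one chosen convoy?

3

S3 and S6 and S8 together: S3 ∪ S6 ∪ S8 = {1, 2, 3, 4, 5, 6, 7, 8, 9, 10, 11, 12} — every village is covered.
Only S3 contains 4, so S3 is forced; the remaining 6 villages need at least 2 more convoys (each remaining convoy adds at most 4) — so at least 3 convoys are needed, and 3 is optimal.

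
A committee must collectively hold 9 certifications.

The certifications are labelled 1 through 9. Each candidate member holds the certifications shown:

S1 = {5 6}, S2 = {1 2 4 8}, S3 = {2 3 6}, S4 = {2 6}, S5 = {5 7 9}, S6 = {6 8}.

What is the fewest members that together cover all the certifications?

3

Take {S2, S3, S5}. Their union is {1, 2, 3, 4, 5, 6, 7, 8, 9}, which is all 9 certifications.
Each member has at most 4 certifications, and 2·4 = 8 < 9 — so at least 3 members are needed, and 3 is optimal.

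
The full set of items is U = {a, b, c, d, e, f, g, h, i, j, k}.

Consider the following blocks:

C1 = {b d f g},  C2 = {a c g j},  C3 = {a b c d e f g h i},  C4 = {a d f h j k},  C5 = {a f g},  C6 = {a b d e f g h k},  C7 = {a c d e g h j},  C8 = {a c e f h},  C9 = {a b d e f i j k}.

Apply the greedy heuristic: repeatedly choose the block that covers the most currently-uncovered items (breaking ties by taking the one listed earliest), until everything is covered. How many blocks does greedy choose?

2

Greedy: pick C3 (covers 9 new) → pick C4 (covers 2 new). Total picks: 2.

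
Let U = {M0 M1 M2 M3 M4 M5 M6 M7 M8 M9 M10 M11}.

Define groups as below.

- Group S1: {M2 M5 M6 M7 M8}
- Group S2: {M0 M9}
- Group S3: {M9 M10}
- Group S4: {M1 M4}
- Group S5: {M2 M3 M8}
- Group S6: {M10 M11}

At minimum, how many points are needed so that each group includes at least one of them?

H = {M2, M4, M9, M11} meets every group (each contains at least one member of H), and |H| = 4.
The groups S1, S2, S4, S6 are pairwise disjoint, so any hitting set needs a separate point for each — at least 4. Hence 4 is optimal.

4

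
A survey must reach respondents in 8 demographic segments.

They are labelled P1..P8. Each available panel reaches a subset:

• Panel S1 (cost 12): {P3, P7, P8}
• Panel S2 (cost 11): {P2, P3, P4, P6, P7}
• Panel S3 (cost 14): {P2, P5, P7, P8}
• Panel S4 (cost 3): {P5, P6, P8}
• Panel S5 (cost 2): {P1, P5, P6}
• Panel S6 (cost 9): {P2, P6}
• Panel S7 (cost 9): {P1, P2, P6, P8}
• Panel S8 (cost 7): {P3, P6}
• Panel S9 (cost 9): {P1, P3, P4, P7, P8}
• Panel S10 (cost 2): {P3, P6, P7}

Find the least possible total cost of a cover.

16

S2, S4, S5 together cover every segment (S2 ∪ S4 ∪ S5 = {P1, P2, P3, P4, P5, P6, P7, P8}); total cost 11 + 3 + 2 = 16.
The greedy pick S5, S10, S4, S2 costs 18; no covering selection beats 16.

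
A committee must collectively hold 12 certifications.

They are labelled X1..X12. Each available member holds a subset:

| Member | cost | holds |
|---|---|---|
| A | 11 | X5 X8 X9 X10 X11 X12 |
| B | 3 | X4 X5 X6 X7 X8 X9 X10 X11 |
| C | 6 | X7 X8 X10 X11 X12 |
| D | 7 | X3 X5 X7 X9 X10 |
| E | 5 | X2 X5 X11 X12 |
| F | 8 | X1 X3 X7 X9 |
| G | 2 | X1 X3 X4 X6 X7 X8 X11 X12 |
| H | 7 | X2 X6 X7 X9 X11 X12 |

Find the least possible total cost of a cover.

B, E, G together cover every certification (B ∪ E ∪ G = {X1, X2, X3, X4, X5, X6, X7, X8, X9, X10, X11, X12}); total cost 3 + 5 + 2 = 10.
No covering selection has total cost below 10.

10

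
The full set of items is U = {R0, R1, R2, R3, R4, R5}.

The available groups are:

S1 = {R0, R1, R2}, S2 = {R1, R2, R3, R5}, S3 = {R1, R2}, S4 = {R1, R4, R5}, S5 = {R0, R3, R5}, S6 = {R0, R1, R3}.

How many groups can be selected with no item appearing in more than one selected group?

S3, S5 are pairwise disjoint (S3={R1,R2}; S5={R0,R3,R5}).
Every remaining group overlaps one of these, and no 3 of the listed groups are pairwise disjoint, so 2 is the maximum.

2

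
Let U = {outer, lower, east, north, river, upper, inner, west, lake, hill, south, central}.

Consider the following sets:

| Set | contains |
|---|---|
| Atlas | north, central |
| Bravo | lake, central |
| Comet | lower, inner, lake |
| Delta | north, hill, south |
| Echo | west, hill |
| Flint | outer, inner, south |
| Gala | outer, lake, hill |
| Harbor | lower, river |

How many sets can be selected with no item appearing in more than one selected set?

4

Bravo, Echo, Flint, Harbor are pairwise disjoint (Bravo={lake,central}; Echo={west,hill}; Flint={outer,inner,south}; Harbor={lower,river}).
Every remaining set overlaps one of these, and no 5 of the listed sets are pairwise disjoint, so 4 is the maximum.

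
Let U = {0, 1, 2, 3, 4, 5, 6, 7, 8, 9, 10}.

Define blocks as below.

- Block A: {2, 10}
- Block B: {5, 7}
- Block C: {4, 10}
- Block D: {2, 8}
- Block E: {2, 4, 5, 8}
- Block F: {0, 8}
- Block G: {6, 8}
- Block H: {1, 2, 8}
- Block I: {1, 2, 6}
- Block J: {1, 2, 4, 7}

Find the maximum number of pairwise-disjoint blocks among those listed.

B, C, F, I are pairwise disjoint (B={5,7}; C={4,10}; F={0,8}; I={1,2,6}).
Every remaining block overlaps one of these, and no 5 of the listed blocks are pairwise disjoint, so 4 is the maximum.

4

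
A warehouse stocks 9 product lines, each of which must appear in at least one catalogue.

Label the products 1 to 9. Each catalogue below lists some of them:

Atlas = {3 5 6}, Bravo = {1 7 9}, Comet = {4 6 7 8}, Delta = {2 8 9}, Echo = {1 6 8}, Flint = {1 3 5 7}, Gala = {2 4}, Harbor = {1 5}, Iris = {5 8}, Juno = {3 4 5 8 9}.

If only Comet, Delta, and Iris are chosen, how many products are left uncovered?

2

Union of Comet, Delta, Iris = {2, 4, 5, 6, 7, 8, 9}.
Not covered: 1, 3 — 2 products.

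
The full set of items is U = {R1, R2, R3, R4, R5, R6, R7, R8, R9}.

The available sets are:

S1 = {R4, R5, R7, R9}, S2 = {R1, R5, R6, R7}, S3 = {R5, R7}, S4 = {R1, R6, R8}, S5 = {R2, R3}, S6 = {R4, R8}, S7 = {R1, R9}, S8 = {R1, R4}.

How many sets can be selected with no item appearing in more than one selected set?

4

S3, S5, S6, S7 are pairwise disjoint (S3={R5,R7}; S5={R2,R3}; S6={R4,R8}; S7={R1,R9}).
Every remaining set overlaps one of these, and no 5 of the listed sets are pairwise disjoint, so 4 is the maximum.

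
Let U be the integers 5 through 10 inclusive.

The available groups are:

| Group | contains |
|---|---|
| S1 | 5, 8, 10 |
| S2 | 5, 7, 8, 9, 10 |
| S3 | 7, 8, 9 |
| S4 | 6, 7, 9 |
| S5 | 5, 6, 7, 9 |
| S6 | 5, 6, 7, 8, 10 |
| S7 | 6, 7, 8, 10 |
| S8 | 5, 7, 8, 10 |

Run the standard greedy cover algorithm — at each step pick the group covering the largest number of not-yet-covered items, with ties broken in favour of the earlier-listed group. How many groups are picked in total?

2

Greedy: pick S2 (covers 5 new) → pick S4 (covers 1 new). Total picks: 2.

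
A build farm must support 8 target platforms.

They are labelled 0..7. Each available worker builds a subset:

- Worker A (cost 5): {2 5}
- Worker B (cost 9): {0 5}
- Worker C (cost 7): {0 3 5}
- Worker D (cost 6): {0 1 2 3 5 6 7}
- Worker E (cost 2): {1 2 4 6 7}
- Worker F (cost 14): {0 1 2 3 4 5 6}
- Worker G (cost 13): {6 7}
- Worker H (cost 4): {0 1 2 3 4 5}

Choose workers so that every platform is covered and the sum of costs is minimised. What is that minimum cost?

E, H together cover every platform (E ∪ H = {0, 1, 2, 3, 4, 5, 6, 7}); total cost 2 + 4 = 6.
No covering selection has total cost below 6.

6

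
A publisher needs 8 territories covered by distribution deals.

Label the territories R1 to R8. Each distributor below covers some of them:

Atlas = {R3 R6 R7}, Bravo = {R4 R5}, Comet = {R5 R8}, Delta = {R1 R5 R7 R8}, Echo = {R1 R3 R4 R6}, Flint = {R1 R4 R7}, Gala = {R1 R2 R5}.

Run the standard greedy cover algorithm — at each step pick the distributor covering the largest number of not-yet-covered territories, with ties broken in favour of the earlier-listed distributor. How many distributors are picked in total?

Greedy: pick Delta (covers 4 new) → pick Echo (covers 3 new) → pick Gala (covers 1 new). Total picks: 3.

3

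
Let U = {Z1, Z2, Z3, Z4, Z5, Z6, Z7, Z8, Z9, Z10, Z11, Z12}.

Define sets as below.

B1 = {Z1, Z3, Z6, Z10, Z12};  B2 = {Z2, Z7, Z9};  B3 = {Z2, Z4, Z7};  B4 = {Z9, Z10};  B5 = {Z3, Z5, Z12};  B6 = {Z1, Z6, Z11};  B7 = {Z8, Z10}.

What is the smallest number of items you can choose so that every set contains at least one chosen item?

H = {Z2, Z10, Z11, Z12} meets every set (each contains at least one member of H), and |H| = 4.
The sets B3, B4, B5, B6 are pairwise disjoint, so any hitting set needs a separate item for each — at least 4. Hence 4 is optimal.

4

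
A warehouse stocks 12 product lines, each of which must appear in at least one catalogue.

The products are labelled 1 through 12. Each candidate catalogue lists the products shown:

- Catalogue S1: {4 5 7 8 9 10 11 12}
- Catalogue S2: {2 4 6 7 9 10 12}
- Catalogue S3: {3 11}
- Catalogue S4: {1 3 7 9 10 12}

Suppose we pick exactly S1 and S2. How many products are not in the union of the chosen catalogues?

2

Union of S1, S2 = {2, 4, 5, 6, 7, 8, 9, 10, 11, 12}.
Not covered: 1, 3 — 2 products.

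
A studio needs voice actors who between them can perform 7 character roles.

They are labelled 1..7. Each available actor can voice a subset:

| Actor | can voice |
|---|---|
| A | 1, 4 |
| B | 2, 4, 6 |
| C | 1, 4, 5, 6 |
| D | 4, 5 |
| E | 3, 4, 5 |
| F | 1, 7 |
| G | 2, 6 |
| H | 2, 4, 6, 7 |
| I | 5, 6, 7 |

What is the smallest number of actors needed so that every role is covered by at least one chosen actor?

3

E and F and G together: E ∪ F ∪ G = {1, 2, 3, 4, 5, 6, 7} — every role is covered.
Only E contains 3, so E is forced; the remaining 4 roles need at least 2 more actors (each remaining actor adds at most 3) — so at least 3 actors are needed, and 3 is optimal.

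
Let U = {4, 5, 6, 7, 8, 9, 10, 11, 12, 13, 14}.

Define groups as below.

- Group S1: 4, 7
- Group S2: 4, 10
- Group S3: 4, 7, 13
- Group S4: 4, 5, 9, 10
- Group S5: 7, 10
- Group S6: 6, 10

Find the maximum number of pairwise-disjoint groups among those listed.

S3, S6 are pairwise disjoint (S3={4,7,13}; S6={6,10}).
Every remaining group overlaps one of these, and no 3 of the listed groups are pairwise disjoint, so 2 is the maximum.

2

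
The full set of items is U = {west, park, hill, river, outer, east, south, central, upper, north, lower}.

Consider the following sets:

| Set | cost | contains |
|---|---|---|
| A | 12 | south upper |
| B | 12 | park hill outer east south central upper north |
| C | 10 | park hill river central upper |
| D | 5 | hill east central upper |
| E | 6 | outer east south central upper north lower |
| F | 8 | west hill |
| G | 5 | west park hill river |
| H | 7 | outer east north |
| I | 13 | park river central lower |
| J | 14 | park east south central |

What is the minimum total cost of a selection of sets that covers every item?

E, G together cover every item (E ∪ G = {west, park, hill, river, outer, east, south, central, upper, north, lower}); total cost 6 + 5 = 11.
No covering selection has total cost below 11.

11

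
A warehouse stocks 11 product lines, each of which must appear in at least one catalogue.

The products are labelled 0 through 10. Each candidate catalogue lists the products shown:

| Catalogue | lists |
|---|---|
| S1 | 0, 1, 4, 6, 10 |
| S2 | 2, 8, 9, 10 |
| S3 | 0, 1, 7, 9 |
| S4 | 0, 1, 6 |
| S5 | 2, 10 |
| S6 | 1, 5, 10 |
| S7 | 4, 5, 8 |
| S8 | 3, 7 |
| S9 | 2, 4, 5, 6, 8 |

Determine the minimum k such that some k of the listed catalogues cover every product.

Take {S2, S4, S8, S9}. Their union is {0, 1, 2, 3, 4, 5, 6, 7, 8, 9, 10}, which is all 11 products.
No 3 of the 9 catalogues cover everything (all 84 combinations miss at least one product), so 4 is optimal.

4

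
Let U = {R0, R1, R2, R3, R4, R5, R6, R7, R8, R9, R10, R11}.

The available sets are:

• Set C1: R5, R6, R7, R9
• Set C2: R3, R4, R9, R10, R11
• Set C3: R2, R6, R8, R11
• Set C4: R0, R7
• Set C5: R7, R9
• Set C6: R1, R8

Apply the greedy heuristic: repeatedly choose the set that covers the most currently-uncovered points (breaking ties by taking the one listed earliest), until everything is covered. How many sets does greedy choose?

Greedy: pick C2 (covers 5 new) → pick C1 (covers 3 new) → pick C3 (covers 2 new) → pick C4 (covers 1 new) → pick C6 (covers 1 new). Total picks: 5.

5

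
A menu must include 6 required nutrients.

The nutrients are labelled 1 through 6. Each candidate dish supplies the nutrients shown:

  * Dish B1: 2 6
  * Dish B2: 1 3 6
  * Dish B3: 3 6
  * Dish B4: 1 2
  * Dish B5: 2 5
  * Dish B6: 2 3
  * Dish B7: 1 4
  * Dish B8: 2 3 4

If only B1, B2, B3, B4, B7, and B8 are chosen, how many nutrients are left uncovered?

Union of B1, B2, B3, B4, B7, B8 = {1, 2, 3, 4, 6}.
Not covered: 5 — 1 nutrient.

1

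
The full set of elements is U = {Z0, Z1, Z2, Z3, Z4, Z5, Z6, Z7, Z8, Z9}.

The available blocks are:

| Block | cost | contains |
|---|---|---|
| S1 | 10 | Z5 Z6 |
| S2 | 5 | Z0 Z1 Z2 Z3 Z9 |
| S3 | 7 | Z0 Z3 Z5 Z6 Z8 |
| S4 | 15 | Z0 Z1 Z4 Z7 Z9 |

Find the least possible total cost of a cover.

27

S2, S3, S4 together cover every element (S2 ∪ S3 ∪ S4 = {Z0, Z1, Z2, Z3, Z4, Z5, Z6, Z7, Z8, Z9}); total cost 5 + 7 + 15 = 27.
No covering selection has total cost below 27.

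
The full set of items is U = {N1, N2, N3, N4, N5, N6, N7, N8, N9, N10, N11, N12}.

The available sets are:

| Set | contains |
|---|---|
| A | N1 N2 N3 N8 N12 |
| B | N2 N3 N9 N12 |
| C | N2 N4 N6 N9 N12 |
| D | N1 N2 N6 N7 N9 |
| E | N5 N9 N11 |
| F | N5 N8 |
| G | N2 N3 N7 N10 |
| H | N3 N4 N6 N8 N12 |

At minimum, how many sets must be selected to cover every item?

Take {A, E, G, H}. Their union is {N1, N2, N3, N4, N5, N6, N7, N8, N9, N10, N11, N12}, which is all 12 items.
No 3 of the 8 sets cover everything (all 56 combinations miss at least one item), so 4 is optimal.

4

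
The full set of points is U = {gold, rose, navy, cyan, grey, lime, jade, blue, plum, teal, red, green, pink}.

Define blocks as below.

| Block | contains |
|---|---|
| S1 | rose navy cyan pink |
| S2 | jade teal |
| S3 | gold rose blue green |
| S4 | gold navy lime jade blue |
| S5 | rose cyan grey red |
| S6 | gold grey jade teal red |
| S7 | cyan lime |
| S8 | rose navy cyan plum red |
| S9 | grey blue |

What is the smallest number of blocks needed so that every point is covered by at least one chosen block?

S1 and S3 and S6 and S7 and S8 together: S1 ∪ S3 ∪ S6 ∪ S7 ∪ S8 = {gold, rose, navy, cyan, grey, lime, jade, blue, plum, teal, red, green, pink} — every point is covered.
No 4 of the 9 blocks cover everything (all 126 combinations miss at least one point), so 5 is optimal.

5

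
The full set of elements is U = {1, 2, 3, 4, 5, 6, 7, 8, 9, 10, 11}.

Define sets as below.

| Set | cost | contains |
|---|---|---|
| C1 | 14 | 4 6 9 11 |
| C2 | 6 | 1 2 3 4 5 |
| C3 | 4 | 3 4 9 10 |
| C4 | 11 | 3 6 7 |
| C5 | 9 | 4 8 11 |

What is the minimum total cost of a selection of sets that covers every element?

C2, C3, C4, C5 together cover every element (C2 ∪ C3 ∪ C4 ∪ C5 = {1, 2, 3, 4, 5, 6, 7, 8, 9, 10, 11}); total cost 6 + 4 + 11 + 9 = 30.
No covering selection has total cost below 30.

30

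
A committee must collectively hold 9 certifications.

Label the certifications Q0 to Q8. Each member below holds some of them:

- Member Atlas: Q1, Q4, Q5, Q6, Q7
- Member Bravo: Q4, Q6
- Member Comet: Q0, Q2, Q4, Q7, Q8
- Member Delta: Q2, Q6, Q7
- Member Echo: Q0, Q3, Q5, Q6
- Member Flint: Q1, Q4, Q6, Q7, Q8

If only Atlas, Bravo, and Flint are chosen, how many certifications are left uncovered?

3

Union of Atlas, Bravo, Flint = {Q1, Q4, Q5, Q6, Q7, Q8}.
Not covered: Q0, Q2, Q3 — 3 certifications.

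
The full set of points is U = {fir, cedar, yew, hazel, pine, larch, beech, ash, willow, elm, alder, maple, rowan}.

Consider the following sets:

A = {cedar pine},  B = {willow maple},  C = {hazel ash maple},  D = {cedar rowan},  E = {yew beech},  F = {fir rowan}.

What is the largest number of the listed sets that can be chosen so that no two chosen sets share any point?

4

A, C, E, F are pairwise disjoint (A={cedar,pine}; C={hazel,ash,maple}; E={yew,beech}; F={fir,rowan}).
Every remaining set overlaps one of these, and no 5 of the listed sets are pairwise disjoint, so 4 is the maximum.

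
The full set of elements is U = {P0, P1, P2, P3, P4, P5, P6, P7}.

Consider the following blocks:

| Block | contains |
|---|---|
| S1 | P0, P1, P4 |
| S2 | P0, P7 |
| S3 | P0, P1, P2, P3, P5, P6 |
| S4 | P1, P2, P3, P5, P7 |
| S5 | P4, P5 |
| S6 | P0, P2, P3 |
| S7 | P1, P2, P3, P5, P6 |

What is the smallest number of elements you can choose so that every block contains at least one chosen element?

Take H = {P0, P5}. Each listed block contains at least one of these, so H is a hitting set of size 2.
The blocks S2, S5 are pairwise disjoint, so any hitting set needs a separate element for each — at least 2. Hence 2 is optimal.

2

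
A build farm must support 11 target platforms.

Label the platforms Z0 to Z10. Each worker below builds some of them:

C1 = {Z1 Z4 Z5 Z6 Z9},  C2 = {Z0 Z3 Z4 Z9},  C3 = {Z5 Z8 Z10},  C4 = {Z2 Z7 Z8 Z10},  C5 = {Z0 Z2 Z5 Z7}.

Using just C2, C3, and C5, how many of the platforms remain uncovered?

Union of C2, C3, C5 = {Z0, Z2, Z3, Z4, Z5, Z7, Z8, Z9, Z10}.
Not covered: Z1, Z6 — 2 platforms.

2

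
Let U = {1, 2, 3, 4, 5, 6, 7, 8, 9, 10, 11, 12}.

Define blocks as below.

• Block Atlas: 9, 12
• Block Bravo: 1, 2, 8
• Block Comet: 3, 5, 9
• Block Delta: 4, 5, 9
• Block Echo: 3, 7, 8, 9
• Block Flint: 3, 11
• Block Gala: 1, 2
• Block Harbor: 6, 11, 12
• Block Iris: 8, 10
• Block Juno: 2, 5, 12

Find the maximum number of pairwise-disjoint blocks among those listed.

Delta, Flint, Gala, Iris are pairwise disjoint (Delta={4,5,9}; Flint={3,11}; Gala={1,2}; Iris={8,10}).
Every remaining block overlaps one of these, and no 5 of the listed blocks are pairwise disjoint, so 4 is the maximum.

4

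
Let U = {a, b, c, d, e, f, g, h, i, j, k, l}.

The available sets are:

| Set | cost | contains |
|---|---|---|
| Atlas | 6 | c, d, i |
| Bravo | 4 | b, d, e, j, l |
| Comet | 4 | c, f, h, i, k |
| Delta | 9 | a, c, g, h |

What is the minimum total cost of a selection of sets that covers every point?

17

Bravo, Comet, Delta together cover every point (Bravo ∪ Comet ∪ Delta = {a, b, c, d, e, f, g, h, i, j, k, l}); total cost 4 + 4 + 9 = 17.
No covering selection has total cost below 17.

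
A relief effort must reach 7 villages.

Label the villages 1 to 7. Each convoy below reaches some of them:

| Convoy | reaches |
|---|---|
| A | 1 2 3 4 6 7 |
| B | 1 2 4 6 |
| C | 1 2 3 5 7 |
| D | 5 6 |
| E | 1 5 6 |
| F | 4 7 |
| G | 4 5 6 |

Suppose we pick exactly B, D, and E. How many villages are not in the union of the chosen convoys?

2

Union of B, D, E = {1, 2, 4, 5, 6}.
Not covered: 3, 7 — 2 villages.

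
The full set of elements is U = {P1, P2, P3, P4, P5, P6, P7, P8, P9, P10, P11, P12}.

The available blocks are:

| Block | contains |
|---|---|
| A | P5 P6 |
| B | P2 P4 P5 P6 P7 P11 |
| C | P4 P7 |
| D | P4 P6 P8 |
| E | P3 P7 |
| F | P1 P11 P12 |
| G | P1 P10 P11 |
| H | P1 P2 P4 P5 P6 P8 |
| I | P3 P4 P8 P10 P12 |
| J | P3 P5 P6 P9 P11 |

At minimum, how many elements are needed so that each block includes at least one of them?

4

Take T = {P3, P4, P5, P11}. Each listed block contains at least one of these, so T is a hitting set of size 4.
No choice of 3 elements meets every block, so 4 is the minimum.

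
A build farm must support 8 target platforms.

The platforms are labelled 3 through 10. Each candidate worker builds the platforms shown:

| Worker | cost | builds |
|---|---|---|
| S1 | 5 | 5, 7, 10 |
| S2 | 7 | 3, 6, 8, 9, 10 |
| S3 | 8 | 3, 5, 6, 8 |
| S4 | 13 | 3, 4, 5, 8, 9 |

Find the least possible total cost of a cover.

25

S1, S2, S4 together cover every platform (S1 ∪ S2 ∪ S4 = {3, 4, 5, 6, 7, 8, 9, 10}); total cost 5 + 7 + 13 = 25.
No covering selection has total cost below 25.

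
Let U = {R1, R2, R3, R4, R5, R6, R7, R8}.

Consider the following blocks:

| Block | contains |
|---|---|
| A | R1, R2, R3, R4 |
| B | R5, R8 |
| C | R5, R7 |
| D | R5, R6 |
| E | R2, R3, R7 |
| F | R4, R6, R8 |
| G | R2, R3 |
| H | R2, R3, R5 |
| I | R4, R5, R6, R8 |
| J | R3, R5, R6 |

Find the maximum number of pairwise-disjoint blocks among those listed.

3

C, F, G are pairwise disjoint (C={R5,R7}; F={R4,R6,R8}; G={R2,R3}).
Every remaining block overlaps one of these, and no 4 of the listed blocks are pairwise disjoint, so 3 is the maximum.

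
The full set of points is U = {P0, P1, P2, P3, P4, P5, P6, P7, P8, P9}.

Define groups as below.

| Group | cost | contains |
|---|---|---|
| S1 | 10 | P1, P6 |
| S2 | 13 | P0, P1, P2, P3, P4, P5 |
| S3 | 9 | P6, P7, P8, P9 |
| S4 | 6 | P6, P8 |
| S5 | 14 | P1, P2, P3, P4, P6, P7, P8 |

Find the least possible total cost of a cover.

S2, S3 together cover every point (S2 ∪ S3 = {P0, P1, P2, P3, P4, P5, P6, P7, P8, P9}); total cost 13 + 9 = 22.
The greedy pick S5, S2, S3 costs 36; no covering selection beats 22.

22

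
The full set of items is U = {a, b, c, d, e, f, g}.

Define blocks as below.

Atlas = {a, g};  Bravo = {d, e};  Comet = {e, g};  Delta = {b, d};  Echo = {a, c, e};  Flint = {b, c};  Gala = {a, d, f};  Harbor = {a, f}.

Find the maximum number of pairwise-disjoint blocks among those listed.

3

Comet, Flint, Harbor are pairwise disjoint (Comet={e,g}; Flint={b,c}; Harbor={a,f}).
Every remaining block overlaps one of these, and no 4 of the listed blocks are pairwise disjoint, so 3 is the maximum.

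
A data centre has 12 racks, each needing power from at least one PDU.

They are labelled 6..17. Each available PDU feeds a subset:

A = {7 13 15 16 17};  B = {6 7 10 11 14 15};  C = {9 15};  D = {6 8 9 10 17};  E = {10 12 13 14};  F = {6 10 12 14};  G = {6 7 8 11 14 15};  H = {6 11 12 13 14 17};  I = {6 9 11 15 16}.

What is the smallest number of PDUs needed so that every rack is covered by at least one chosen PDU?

Take {A, D, H}. Their union is {6, 7, 8, 9, 10, 11, 12, 13, 14, 15, 16, 17}, which is all 12 racks.
No 2 of the 9 PDUs cover everything (all 36 combinations miss at least one rack), so 3 is optimal.

3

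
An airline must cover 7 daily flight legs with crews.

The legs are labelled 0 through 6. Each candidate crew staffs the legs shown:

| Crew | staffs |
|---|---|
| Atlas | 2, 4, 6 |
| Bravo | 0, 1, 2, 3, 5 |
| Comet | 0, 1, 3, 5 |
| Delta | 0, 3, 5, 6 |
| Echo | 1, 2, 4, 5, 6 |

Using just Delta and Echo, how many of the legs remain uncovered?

Union of Delta, Echo = {0, 1, 2, 3, 4, 5, 6} — that's every leg, so 0 are uncovered.

0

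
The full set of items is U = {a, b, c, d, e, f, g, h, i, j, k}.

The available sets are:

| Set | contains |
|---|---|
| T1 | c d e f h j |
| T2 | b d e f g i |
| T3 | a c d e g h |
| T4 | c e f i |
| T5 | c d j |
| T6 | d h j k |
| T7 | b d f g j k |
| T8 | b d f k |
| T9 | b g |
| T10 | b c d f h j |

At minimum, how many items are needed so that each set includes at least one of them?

3

Take T = {c, g, k}. Each listed set contains at least one of these, so T is a hitting set of size 3.
The sets T4, T6, T9 are pairwise disjoint, so any hitting set needs a separate item for each — at least 3. Hence 3 is optimal.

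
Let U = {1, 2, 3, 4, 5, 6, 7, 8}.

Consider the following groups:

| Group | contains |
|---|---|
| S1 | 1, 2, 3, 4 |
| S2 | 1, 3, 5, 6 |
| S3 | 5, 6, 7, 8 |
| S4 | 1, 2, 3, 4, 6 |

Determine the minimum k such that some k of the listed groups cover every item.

2

Take {S3, S4}. Their union is {1, 2, 3, 4, 5, 6, 7, 8}, which is all 8 items.
No single group has all 8 items (the largest, S4, has 5), so 2 is optimal.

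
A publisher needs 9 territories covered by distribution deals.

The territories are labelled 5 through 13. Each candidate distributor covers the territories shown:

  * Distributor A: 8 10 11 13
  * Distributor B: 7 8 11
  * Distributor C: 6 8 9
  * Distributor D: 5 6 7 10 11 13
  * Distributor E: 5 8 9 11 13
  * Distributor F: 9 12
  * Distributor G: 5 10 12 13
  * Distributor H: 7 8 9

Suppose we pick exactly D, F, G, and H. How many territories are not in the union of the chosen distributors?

Union of D, F, G, H = {5, 6, 7, 8, 9, 10, 11, 12, 13} — that's every territory, so 0 are uncovered.

0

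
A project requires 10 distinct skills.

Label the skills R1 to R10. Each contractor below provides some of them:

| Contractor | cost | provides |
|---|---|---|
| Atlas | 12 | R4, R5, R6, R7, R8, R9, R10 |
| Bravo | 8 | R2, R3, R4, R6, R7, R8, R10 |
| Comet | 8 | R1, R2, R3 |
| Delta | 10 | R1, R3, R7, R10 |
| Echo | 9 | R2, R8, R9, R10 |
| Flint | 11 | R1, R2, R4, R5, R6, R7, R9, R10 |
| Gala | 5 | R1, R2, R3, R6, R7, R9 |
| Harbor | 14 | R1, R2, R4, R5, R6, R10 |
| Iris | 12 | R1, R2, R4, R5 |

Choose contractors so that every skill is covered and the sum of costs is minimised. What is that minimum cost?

Atlas, Gala together cover every skill (Atlas ∪ Gala = {R1, R2, R3, R4, R5, R6, R7, R8, R9, R10}); total cost 12 + 5 = 17.
The greedy pick Gala, Bravo, Flint costs 24; no covering selection beats 17.

17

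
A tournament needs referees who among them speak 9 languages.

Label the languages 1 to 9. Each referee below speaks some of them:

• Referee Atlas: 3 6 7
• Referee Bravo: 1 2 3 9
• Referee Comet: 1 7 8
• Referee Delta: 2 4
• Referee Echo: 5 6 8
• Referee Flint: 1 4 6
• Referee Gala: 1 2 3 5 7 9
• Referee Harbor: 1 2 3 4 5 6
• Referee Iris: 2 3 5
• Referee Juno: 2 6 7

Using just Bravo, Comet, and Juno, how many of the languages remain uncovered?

2

Union of Bravo, Comet, Juno = {1, 2, 3, 6, 7, 8, 9}.
Not covered: 4, 5 — 2 languages.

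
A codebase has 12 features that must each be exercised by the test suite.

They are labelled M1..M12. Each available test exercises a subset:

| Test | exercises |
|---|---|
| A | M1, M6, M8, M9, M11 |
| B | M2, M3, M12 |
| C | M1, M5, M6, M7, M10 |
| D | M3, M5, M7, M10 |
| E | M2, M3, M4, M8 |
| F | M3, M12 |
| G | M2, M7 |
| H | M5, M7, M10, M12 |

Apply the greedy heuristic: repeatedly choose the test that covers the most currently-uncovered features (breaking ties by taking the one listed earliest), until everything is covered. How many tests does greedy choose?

Greedy: pick A (covers 5 new) → pick D (covers 4 new) → pick B (covers 2 new) → pick E (covers 1 new). Total picks: 4.
(The true minimum cover uses only 3 tests, so greedy is not optimal here.)

4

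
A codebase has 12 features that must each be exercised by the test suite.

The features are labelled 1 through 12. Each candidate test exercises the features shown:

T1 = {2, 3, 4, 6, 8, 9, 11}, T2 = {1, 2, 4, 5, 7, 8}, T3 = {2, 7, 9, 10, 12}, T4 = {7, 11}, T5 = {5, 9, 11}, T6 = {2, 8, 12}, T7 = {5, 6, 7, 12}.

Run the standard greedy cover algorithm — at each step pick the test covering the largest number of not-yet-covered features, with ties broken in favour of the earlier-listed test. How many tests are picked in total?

3

Greedy: pick T1 (covers 7 new) → pick T2 (covers 3 new) → pick T3 (covers 2 new). Total picks: 3.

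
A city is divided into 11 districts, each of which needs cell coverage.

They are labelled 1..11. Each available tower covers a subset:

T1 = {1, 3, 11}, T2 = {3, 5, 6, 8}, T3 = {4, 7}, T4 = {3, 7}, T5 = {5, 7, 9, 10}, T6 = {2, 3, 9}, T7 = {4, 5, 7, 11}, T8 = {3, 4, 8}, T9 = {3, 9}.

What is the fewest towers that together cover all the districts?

5

Take {T1, T2, T5, T6, T8}. Their union is {1, 2, 3, 4, 5, 6, 7, 8, 9, 10, 11}, which is all 11 districts.
No 4 of the 9 towers cover everything (all 126 combinations miss at least one district), so 5 is optimal.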